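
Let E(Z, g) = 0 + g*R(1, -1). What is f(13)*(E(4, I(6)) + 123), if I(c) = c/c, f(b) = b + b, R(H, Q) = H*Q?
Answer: 3172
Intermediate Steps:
f(b) = 2*b
I(c) = 1
E(Z, g) = -g (E(Z, g) = 0 + g*(1*(-1)) = 0 + g*(-1) = 0 - g = -g)
f(13)*(E(4, I(6)) + 123) = (2*13)*(-1*1 + 123) = 26*(-1 + 123) = 26*122 = 3172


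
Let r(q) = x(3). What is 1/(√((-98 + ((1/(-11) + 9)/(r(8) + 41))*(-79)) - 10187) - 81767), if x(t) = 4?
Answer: -40474665/3309497031872 - 3*I*√280434935/3309497031872 ≈ -1.223e-5 - 1.518e-8*I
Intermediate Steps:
r(q) = 4
1/(√((-98 + ((1/(-11) + 9)/(r(8) + 41))*(-79)) - 10187) - 81767) = 1/(√((-98 + ((1/(-11) + 9)/(4 + 41))*(-79)) - 10187) - 81767) = 1/(√((-98 + ((-1/11 + 9)/45)*(-79)) - 10187) - 81767) = 1/(√((-98 + ((98/11)*(1/45))*(-79)) - 10187) - 81767) = 1/(√((-98 + (98/495)*(-79)) - 10187) - 81767) = 1/(√((-98 - 7742/495) - 10187) - 81767) = 1/(√(-56252/495 - 10187) - 81767) = 1/(√(-5098817/495) - 81767) = 1/(I*√280434935/165 - 81767) = 1/(-81767 + I*√280434935/165)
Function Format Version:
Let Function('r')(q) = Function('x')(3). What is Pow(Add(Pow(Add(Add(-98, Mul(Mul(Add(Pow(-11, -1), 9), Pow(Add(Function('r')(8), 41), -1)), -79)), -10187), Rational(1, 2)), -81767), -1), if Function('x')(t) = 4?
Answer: Add(Rational(-40474665, 3309497031872), Mul(Rational(-3, 3309497031872), I, Pow(280434935, Rational(1, 2)))) ≈ Add(-1.2230e-5, Mul(-1.5180e-8, I))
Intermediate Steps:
Function('r')(q) = 4
Pow(Add(Pow(Add(Add(-98, Mul(Mul(Add(Pow(-11, -1), 9), Pow(Add(Function('r')(8), 41), -1)), -79)), -10187), Rational(1, 2)), -81767), -1) = Pow(Add(Pow(Add(Add(-98, Mul(Mul(Add(Pow(-11, -1), 9), Pow(Add(4, 41), -1)), -79)), -10187), Rational(1, 2)), -81767), -1) = Pow(Add(Pow(Add(Add(-98, Mul(Mul(Add(Rational(-1, 11), 9), Pow(45, -1)), -79)), -10187), Rational(1, 2)), -81767), -1) = Pow(Add(Pow(Add(Add(-98, Mul(Mul(Rational(98, 11), Rational(1, 45)), -79)), -10187), Rational(1, 2)), -81767), -1) = Pow(Add(Pow(Add(Add(-98, Mul(Rational(98, 495), -79)), -10187), Rational(1, 2)), -81767), -1) = Pow(Add(Pow(Add(Add(-98, Rational(-7742, 495)), -10187), Rational(1, 2)), -81767), -1) = Pow(Add(Pow(Add(Rational(-56252, 495), -10187), Rational(1, 2)), -81767), -1) = Pow(Add(Pow(Rational(-5098817, 495), Rational(1, 2)), -81767), -1) = Pow(Add(Mul(Rational(1, 165), I, Pow(280434935, Rational(1, 2))), -81767), -1) = Pow(Add(-81767, Mul(Rational(1, 165), I, Pow(280434935, Rational(1, 2)))), -1)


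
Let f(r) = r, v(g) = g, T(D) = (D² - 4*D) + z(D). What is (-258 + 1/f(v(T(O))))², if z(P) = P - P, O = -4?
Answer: 68145025/1024 ≈ 66548.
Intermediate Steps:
z(P) = 0
T(D) = D² - 4*D (T(D) = (D² - 4*D) + 0 = D² - 4*D)
(-258 + 1/f(v(T(O))))² = (-258 + 1/(-4*(-4 - 4)))² = (-258 + 1/(-4*(-8)))² = (-258 + 1/32)² = (-8255/32)² = 68145025/1024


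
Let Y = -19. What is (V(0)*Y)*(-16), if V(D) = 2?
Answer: 608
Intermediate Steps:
(V(0)*Y)*(-16) = (2*(-19))*(-16) = -38*(-16) = 608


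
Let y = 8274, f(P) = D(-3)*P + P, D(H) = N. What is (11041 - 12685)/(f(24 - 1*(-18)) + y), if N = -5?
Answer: -274/1351 ≈ -0.20281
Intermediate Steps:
D(H) = -5
f(P) = -4*P (f(P) = -5*P + P = -4*P)
(11041 - 12685)/(f(24 - 1*(-18)) + y) = (11041 - 12685)/(-4*(24 - 1*(-18)) + 8274) = -1644/(-4*(24 + 18) + 8274) = -1644/(-4*42 + 8274) = -1644/(-168 + 8274) = -1644/8106 = -1644*1/8106 = -274/1351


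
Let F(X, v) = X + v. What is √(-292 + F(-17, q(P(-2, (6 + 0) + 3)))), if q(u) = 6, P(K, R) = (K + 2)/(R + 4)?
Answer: I*√303 ≈ 17.407*I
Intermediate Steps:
P(K, R) = (2 + K)/(4 + R)
√(-292 + F(-17, q(P(-2, (6 + 0) + 3)))) = √(-292 + (-17 + 6)) = √(-292 - 11) = √(-303) = I*√303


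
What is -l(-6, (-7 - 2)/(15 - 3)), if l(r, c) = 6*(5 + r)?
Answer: 6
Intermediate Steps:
l(r, c) = 30 + 6*r
-l(-6, (-7 - 2)/(15 - 3)) = -(30 + 6*(-6)) = -(30 - 36) = -1*(-6) = 6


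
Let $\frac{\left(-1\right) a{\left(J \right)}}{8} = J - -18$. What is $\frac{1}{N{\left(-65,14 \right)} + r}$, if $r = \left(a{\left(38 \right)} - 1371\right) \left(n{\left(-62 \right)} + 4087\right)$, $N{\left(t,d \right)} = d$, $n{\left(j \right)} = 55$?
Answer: $- \frac{1}{7534284} \approx -1.3273 \cdot 10^{-7}$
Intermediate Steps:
$a{\left(J \right)} = -144 - 8 J$ ($a{\left(J \right)} = - 8 \left(J - -18\right) = - 8 \left(J + 18\right) = - 8 \left(18 + J\right) = -144 - 8 J$)
$r = -7534298$ ($r = \left(\left(-144 - 304\right) - 1371\right) \left(55 + 4087\right) = \left(\left(-144 - 304\right) - 1371\right) 4142 = \left(-448 - 1371\right) 4142 = \left(-1819\right) 4142 = -7534298$)
$\frac{1}{N{\left(-65,14 \right)} + r} = \frac{1}{14 - 7534298} = \frac{1}{-7534284} = - \frac{1}{7534284}$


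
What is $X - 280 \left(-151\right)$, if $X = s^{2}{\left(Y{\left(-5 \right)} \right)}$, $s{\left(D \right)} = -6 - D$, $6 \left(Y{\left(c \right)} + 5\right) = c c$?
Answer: $\frac{1523041}{36} \approx 42307.0$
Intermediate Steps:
$Y{\left(c \right)} = -5 + \frac{c^{2}}{6}$ ($Y{\left(c \right)} = -5 + \frac{c c}{6} = -5 + \frac{c^{2}}{6}$)
$X = \frac{961}{36}$ ($X = \left(-6 - \left(-5 + \frac{\left(-5\right)^{2}}{6}\right)\right)^{2} = \left(-6 - \left(-5 + \frac{1}{6} \cdot 25\right)\right)^{2} = \left(-6 - \left(-5 + \frac{25}{6}\right)\right)^{2} = \left(-6 - - \frac{5}{6}\right)^{2} = \left(-6 + \frac{5}{6}\right)^{2} = \left(- \frac{31}{6}\right)^{2} = \frac{961}{36} \approx 26.694$)
$X - 280 \left(-151\right) = \frac{961}{36} - 280 \left(-151\right) = \frac{961}{36} - -42280 = \frac{961}{36} + 42280 = \frac{1523041}{36}$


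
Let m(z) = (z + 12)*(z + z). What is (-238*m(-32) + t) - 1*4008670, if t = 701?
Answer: -4312609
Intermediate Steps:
m(z) = 2*z*(12 + z) (m(z) = (12 + z)*(2*z) = 2*z*(12 + z))
(-238*m(-32) + t) - 1*4008670 = (-476*(-32)*(12 - 32) + 701) - 1*4008670 = (-476*(-32)*(-20) + 701) - 4008670 = (-238*1280 + 701) - 4008670 = (-304640 + 701) - 4008670 = -303939 - 4008670 = -4312609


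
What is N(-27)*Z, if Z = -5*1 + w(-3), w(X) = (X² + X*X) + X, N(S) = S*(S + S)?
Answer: 14580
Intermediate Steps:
N(S) = 2*S² (N(S) = S*(2*S) = 2*S²)
w(X) = X + 2*X² (w(X) = (X² + X²) + X = 2*X² + X = X + 2*X²)
Z = 10 (Z = -5*1 - 3*(1 + 2*(-3)) = -5 - 3*(1 - 6) = -5 - 3*(-5) = -5 + 15 = 10)
N(-27)*Z = (2*(-27)²)*10 = (2*729)*10 = 1458*10 = 14580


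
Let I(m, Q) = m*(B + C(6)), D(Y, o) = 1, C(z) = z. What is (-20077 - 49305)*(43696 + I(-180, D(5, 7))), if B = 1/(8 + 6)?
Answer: -20691238804/7 ≈ -2.9559e+9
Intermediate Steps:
B = 1/14 ≈ 0.071429
I(m, Q) = 85*m/14 (I(m, Q) = m*(1/14 + 6) = m*(85/14) = 85*m/14)
(-20077 - 49305)*(43696 + I(-180, D(5, 7))) = (-20077 - 49305)*(43696 + (85/14)*(-180)) = -69382*(43696 - 7650/7) = -69382*298222/7 = -20691238804/7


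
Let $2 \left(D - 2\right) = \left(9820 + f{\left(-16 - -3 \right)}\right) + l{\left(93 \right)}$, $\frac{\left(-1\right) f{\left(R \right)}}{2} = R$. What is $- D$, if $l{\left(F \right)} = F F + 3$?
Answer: $-9251$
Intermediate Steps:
$l{\left(F \right)} = 3 + F^{2}$ ($l{\left(F \right)} = F^{2} + 3 = 3 + F^{2}$)
$f{\left(R \right)} = - 2 R$
$D = 9251$ ($D = 2 + \frac{\left(9820 - 2 \left(-16 - -3\right)\right) + \left(3 + 93^{2}\right)}{2} = 2 + \frac{\left(9820 - 2 \left(-16 + 3\right)\right) + \left(3 + 8649\right)}{2} = 2 + \frac{\left(9820 - -26\right) + 8652}{2} = 2 + \frac{\left(9820 + 26\right) + 8652}{2} = 2 + \frac{9846 + 8652}{2} = 2 + \frac{1}{2} \cdot 18498 = 2 + 9249 = 9251$)
$- D = \left(-1\right) 9251 = -9251$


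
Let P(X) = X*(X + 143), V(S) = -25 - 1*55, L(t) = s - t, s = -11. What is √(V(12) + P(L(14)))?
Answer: I*√3030 ≈ 55.045*I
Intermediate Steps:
L(t) = -11 - t
V(S) = -80 (V(S) = -25 - 55 = -80)
P(X) = X*(143 + X)
√(V(12) + P(L(14))) = √(-80 + (-11 - 1*14)*(143 + (-11 - 1*14))) = √(-80 + (-11 - 14)*(143 + (-11 - 14))) = √(-80 - 25*(143 - 25)) = √(-80 - 25*118) = √(-80 - 2950) = √(-3030) = I*√3030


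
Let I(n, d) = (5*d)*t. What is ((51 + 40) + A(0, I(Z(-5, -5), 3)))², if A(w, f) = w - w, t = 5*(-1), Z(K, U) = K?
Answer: 8281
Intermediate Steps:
t = -5
I(n, d) = -25*d (I(n, d) = (5*d)*(-5) = -25*d)
A(w, f) = 0
((51 + 40) + A(0, I(Z(-5, -5), 3)))² = ((51 + 40) + 0)² = (91 + 0)² = 91² = 8281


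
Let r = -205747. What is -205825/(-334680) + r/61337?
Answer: -11246943587/4105653432 ≈ -2.7394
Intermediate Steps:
-205825/(-334680) + r/61337 = -205825/(-334680) - 205747/61337 = -205825*(-1/334680) - 205747*1/61337 = 41165/66936 - 205747/61337 = -11246943587/4105653432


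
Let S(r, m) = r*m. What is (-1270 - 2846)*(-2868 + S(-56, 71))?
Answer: 28169904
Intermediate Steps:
S(r, m) = m*r
(-1270 - 2846)*(-2868 + S(-56, 71)) = (-1270 - 2846)*(-2868 + 71*(-56)) = -4116*(-2868 - 3976) = -4116*(-6844) = 28169904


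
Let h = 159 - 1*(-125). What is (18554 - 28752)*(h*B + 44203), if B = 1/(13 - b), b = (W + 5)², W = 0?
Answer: -1351622524/3 ≈ -4.5054e+8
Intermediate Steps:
b = 25 (b = (0 + 5)² = 5² = 25)
h = 284 (h = 159 + 125 = 284)
B = -1/12 (B = 1/(13 - 1*25) = 1/(13 - 25) = 1/(-12) = -1/12 ≈ -0.083333)
(18554 - 28752)*(h*B + 44203) = (18554 - 28752)*(284*(-1/12) + 44203) = -10198*(-71/3 + 44203) = -10198*132538/3 = -1351622524/3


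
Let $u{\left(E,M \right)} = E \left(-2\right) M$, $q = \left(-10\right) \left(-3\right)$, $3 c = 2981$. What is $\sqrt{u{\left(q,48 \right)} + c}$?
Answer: $\frac{i \sqrt{16977}}{3} \approx 43.432 i$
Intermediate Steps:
$c = \frac{2981}{3}$ ($c = \frac{1}{3} \cdot 2981 = \frac{2981}{3} \approx 993.67$)
$q = 30$
$u{\left(E,M \right)} = - 2 E M$
$\sqrt{u{\left(q,48 \right)} + c} = \sqrt{\left(-2\right) 30 \cdot 48 + \frac{2981}{3}} = \sqrt{-2880 + \frac{2981}{3}} = \sqrt{- \frac{5659}{3}} = \frac{i \sqrt{16977}}{3}$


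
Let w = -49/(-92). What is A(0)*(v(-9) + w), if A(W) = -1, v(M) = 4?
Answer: -417/92 ≈ -4.5326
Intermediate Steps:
w = 49/92 (w = -49*(-1/92) = 49/92 ≈ 0.53261)
A(0)*(v(-9) + w) = -(4 + 49/92) = -1*417/92 = -417/92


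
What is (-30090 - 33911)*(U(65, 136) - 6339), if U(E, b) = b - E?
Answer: 401158268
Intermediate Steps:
(-30090 - 33911)*(U(65, 136) - 6339) = (-30090 - 33911)*((136 - 1*65) - 6339) = -64001*((136 - 65) - 6339) = -64001*(71 - 6339) = -64001*(-6268) = 401158268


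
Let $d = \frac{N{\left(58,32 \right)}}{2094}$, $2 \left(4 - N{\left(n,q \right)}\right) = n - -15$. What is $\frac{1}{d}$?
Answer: $- \frac{4188}{65} \approx -64.431$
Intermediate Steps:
$N{\left(n,q \right)} = - \frac{7}{2} - \frac{n}{2}$ ($N{\left(n,q \right)} = 4 - \frac{n - -15}{2} = 4 - \frac{n + 15}{2} = 4 - \frac{15 + n}{2} = 4 - \left(\frac{15}{2} + \frac{n}{2}\right) = - \frac{7}{2} - \frac{n}{2}$)
$d = - \frac{65}{4188}$ ($d = \frac{- \frac{7}{2} - 29}{2094} = \left(- \frac{7}{2} - 29\right) \frac{1}{2094} = \left(- \frac{65}{2}\right) \frac{1}{2094} = - \frac{65}{4188} \approx -0.015521$)
$\frac{1}{d} = \frac{1}{- \frac{65}{4188}} = - \frac{4188}{65}$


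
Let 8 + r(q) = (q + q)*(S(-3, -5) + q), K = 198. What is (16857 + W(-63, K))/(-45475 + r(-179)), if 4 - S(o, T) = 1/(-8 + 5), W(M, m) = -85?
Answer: 50316/51143 ≈ 0.98383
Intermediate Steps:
S(o, T) = 13/3 (S(o, T) = 4 - 1/(-8 + 5) = 4 - 1/(-3) = 4 - 1*(-⅓) = 4 + ⅓ = 13/3)
r(q) = -8 + 2*q*(13/3 + q) (r(q) = -8 + (q + q)*(13/3 + q) = -8 + (2*q)*(13/3 + q) = -8 + 2*q*(13/3 + q))
(16857 + W(-63, K))/(-45475 + r(-179)) = (16857 - 85)/(-45475 + (-8 + 2*(-179)² + (26/3)*(-179))) = 16772/(-45475 + (-8 + 2*32041 - 4654/3)) = 16772/(-45475 + (-8 + 64082 - 4654/3)) = 16772/(-45475 + 187568/3) = 16772/(51143/3) = 16772*(3/51143) = 50316/51143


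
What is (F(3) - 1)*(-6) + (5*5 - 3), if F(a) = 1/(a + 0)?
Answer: 26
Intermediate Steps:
F(a) = 1/a
(F(3) - 1)*(-6) + (5*5 - 3) = (1/3 - 1)*(-6) + (5*5 - 3) = (1/3 - 1)*(-6) + (25 - 3) = -2/3*(-6) + 22 = 4 + 22 = 26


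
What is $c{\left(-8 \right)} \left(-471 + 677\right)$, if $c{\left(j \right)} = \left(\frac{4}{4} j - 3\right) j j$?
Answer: $-145024$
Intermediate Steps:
$c{\left(j \right)} = j^{2} \left(-3 + j\right)$ ($c{\left(j \right)} = \left(4 \cdot \frac{1}{4} j - 3\right) j j = \left(1 j - 3\right) j j = \left(j - 3\right) j j = \left(-3 + j\right) j j = j \left(-3 + j\right) j = j^{2} \left(-3 + j\right)$)
$c{\left(-8 \right)} \left(-471 + 677\right) = \left(-8\right)^{2} \left(-3 - 8\right) \left(-471 + 677\right) = 64 \left(-11\right) 206 = \left(-704\right) 206 = -145024$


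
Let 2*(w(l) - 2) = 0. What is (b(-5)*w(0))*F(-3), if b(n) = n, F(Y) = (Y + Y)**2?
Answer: -360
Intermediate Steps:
F(Y) = 4*Y**2 (F(Y) = (2*Y)**2 = 4*Y**2)
w(l) = 2 (w(l) = 2 + (1/2)*0 = 2 + 0 = 2)
(b(-5)*w(0))*F(-3) = (-5*2)*(4*(-3)**2) = -40*9 = -10*36 = -360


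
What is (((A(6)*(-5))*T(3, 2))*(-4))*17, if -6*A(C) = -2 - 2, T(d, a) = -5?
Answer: -3400/3 ≈ -1133.3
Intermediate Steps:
A(C) = ⅔ (A(C) = -(-2 - 2)/6 = -⅙*(-4) = ⅔)
(((A(6)*(-5))*T(3, 2))*(-4))*17 = ((((⅔)*(-5))*(-5))*(-4))*17 = (-10/3*(-5)*(-4))*17 = ((50/3)*(-4))*17 = -200/3*17 = -3400/3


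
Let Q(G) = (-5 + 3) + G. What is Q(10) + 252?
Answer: 260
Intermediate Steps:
Q(G) = -2 + G
Q(10) + 252 = (-2 + 10) + 252 = 8 + 252 = 260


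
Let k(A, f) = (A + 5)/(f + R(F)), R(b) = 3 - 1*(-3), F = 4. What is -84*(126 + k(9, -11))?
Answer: -51744/5 ≈ -10349.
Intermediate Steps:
R(b) = 6 (R(b) = 3 + 3 = 6)
k(A, f) = (5 + A)/(6 + f) (k(A, f) = (A + 5)/(f + 6) = (5 + A)/(6 + f))
-84*(126 + k(9, -11)) = -84*(126 + (5 + 9)/(6 - 11)) = -84*(126 + 14/(-5)) = -84*(126 - ⅕*14) = -84*(126 - 14/5) = -84*616/5 = -51744/5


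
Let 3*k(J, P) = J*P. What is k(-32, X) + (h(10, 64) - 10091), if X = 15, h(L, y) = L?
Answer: -10241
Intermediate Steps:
k(J, P) = J*P/3 (k(J, P) = (J*P)/3 = J*P/3)
k(-32, X) + (h(10, 64) - 10091) = (⅓)*(-32)*15 + (10 - 10091) = -160 - 10081 = -10241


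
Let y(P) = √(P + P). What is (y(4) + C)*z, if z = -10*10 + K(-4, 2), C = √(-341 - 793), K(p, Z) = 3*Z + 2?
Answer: -184*√2 - 828*I*√14 ≈ -260.22 - 3098.1*I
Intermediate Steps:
y(P) = √2*√P (y(P) = √(2*P) = √2*√P)
K(p, Z) = 2 + 3*Z
C = 9*I*√14 (C = √(-1134) = 9*I*√14 ≈ 33.675*I)
z = -92 (z = -10*10 + (2 + 3*2) = -100 + (2 + 6) = -100 + 8 = -92)
(y(4) + C)*z = (√2*√4 + 9*I*√14)*(-92) = (√2*2 + 9*I*√14)*(-92) = (2*√2 + 9*I*√14)*(-92) = -184*√2 - 828*I*√14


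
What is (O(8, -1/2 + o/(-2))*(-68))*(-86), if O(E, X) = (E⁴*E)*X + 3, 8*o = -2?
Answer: -71842680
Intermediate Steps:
o = -¼ (o = (⅛)*(-2) = -¼ ≈ -0.25000)
O(E, X) = 3 + X*E⁵ (O(E, X) = E⁵*X + 3 = X*E⁵ + 3 = 3 + X*E⁵)
(O(8, -1/2 + o/(-2))*(-68))*(-86) = ((3 + (-1/2 - ¼/(-2))*8⁵)*(-68))*(-86) = ((3 + (-1*½ - ¼*(-½))*32768)*(-68))*(-86) = ((3 + (-½ + ⅛)*32768)*(-68))*(-86) = ((3 - 3/8*32768)*(-68))*(-86) = ((3 - 12288)*(-68))*(-86) = -12285*(-68)*(-86) = 835380*(-86) = -71842680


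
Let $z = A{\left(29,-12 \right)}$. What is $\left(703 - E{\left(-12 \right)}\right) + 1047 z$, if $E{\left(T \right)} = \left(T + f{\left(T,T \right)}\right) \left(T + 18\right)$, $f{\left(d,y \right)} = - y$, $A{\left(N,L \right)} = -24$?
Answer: $-24425$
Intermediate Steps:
$z = -24$
$E{\left(T \right)} = 0$ ($E{\left(T \right)} = \left(T - T\right) \left(T + 18\right) = 0 \left(18 + T\right) = 0$)
$\left(703 - E{\left(-12 \right)}\right) + 1047 z = \left(703 - 0\right) + 1047 \left(-24\right) = \left(703 + 0\right) - 25128 = 703 - 25128 = -24425$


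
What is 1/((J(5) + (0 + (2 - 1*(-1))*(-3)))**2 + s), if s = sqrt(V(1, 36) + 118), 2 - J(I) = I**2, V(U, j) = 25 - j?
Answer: 1024/1048469 - sqrt(107)/1048469 ≈ 0.00096680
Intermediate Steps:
J(I) = 2 - I**2
s = sqrt(107) (s = sqrt((25 - 1*36) + 118) = sqrt((25 - 36) + 118) = sqrt(-11 + 118) = sqrt(107) ≈ 10.344)
1/((J(5) + (0 + (2 - 1*(-1))*(-3)))**2 + s) = 1/(((2 - 1*5**2) + (0 + (2 - 1*(-1))*(-3)))**2 + sqrt(107)) = 1/(((2 - 1*25) + (0 + (2 + 1)*(-3)))**2 + sqrt(107)) = 1/(((2 - 25) + (0 + 3*(-3)))**2 + sqrt(107)) = 1/((-23 + (0 - 9))**2 + sqrt(107)) = 1/((-23 - 9)**2 + sqrt(107)) = 1/((-32)**2 + sqrt(107)) = 1/(1024 + sqrt(107))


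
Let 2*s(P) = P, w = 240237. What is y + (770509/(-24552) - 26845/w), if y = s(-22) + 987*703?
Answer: 151568476857901/218455512 ≈ 6.9382e+5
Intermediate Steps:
s(P) = P/2
y = 693850 (y = (½)*(-22) + 987*703 = -11 + 693861 = 693850)
y + (770509/(-24552) - 26845/w) = 693850 + (770509/(-24552) - 26845/240237) = 693850 + (770509*(-1/24552) - 26845*1/240237) = 693850 + (-770509/24552 - 26845/240237) = 693850 - 6880143299/218455512 = 151568476857901/218455512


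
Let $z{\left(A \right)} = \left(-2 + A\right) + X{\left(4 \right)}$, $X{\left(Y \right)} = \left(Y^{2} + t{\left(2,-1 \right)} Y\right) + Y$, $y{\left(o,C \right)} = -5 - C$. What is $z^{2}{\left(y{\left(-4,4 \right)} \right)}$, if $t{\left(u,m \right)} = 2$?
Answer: $289$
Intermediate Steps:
$X{\left(Y \right)} = Y^{2} + 3 Y$ ($X{\left(Y \right)} = \left(Y^{2} + 2 Y\right) + Y = Y^{2} + 3 Y$)
$z{\left(A \right)} = 26 + A$ ($z{\left(A \right)} = \left(-2 + A\right) + 4 \left(3 + 4\right) = \left(-2 + A\right) + 4 \cdot 7 = \left(-2 + A\right) + 28 = 26 + A$)
$z^{2}{\left(y{\left(-4,4 \right)} \right)} = \left(26 - 9\right)^{2} = 17^{2} = 289$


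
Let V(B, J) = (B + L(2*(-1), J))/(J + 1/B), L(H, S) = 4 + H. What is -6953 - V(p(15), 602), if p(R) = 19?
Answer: -26511922/3813 ≈ -6953.0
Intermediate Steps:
V(B, J) = (2 + B)/(J + 1/B) (V(B, J) = (B + (4 + 2*(-1)))/(J + 1/B) = (B + (4 - 2))/(J + 1/B) = (B + 2)/(J + 1/B) = (2 + B)/(J + 1/B))
-6953 - V(p(15), 602) = -6953 - 19*(2 + 19)/(1 + 19*602) = -6953 - 19*21/(1 + 11438) = -6953 - 19*21/11439 = -6953 - 1*133/3813 = -6953 - 133/3813 = -26511922/3813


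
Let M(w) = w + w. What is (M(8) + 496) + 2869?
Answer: 3381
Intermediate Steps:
M(w) = 2*w
(M(8) + 496) + 2869 = (2*8 + 496) + 2869 = (16 + 496) + 2869 = 512 + 2869 = 3381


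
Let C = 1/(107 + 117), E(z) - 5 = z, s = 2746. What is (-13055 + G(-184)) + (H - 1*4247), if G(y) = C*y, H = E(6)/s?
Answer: -665189513/38444 ≈ -17303.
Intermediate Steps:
E(z) = 5 + z
C = 1/224 ≈ 0.0044643
H = 11/2746 (H = (5 + 6)/2746 = 11*(1/2746) = 11/2746 ≈ 0.0040058)
G(y) = y/224
(-13055 + G(-184)) + (H - 1*4247) = (-13055 + (1/224)*(-184)) + (11/2746 - 1*4247) = (-13055 - 23/28) + (11/2746 - 4247) = -365563/28 - 11662251/2746 = -665189513/38444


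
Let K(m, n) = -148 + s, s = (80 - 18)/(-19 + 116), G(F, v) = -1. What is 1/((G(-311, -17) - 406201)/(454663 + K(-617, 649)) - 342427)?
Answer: -44088017/15096966798853 ≈ -2.9203e-6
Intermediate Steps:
s = 62/97 ≈ 0.63918
K(m, n) = -14294/97 (K(m, n) = -148 + 62/97 = -14294/97)
1/((G(-311, -17) - 406201)/(454663 + K(-617, 649)) - 342427) = 1/((-1 - 406201)/(454663 - 14294/97) - 342427) = 1/(-406202/44088017/97 - 342427) = 1/(-406202*97/44088017 - 342427) = 1/(-39401594/44088017 - 342427) = 1/(-15096966798853/44088017) = -44088017/15096966798853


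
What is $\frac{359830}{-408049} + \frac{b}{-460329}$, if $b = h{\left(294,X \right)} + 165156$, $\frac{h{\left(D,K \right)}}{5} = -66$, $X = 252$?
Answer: $- \frac{77632422848}{62612262707} \approx -1.2399$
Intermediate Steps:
$h{\left(D,K \right)} = -330$ ($h{\left(D,K \right)} = 5 \left(-66\right) = -330$)
$b = 164826$ ($b = -330 + 165156 = 164826$)
$\frac{359830}{-408049} + \frac{b}{-460329} = \frac{359830}{-408049} + \frac{164826}{-460329} = 359830 \left(- \frac{1}{408049}\right) + 164826 \left(- \frac{1}{460329}\right) = - \frac{359830}{408049} - \frac{54942}{153443} = - \frac{77632422848}{62612262707}$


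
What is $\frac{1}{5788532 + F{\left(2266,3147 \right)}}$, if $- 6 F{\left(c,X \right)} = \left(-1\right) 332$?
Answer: $\frac{3}{17365762} \approx 1.7275 \cdot 10^{-7}$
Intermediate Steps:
$F{\left(c,X \right)} = \frac{166}{3}$ ($F{\left(c,X \right)} = - \frac{\left(-1\right) 332}{6} = \left(- \frac{1}{6}\right) \left(-332\right) = \frac{166}{3}$)
$\frac{1}{5788532 + F{\left(2266,3147 \right)}} = \frac{1}{5788532 + \frac{166}{3}} = \frac{1}{\frac{17365762}{3}} = \frac{3}{17365762}$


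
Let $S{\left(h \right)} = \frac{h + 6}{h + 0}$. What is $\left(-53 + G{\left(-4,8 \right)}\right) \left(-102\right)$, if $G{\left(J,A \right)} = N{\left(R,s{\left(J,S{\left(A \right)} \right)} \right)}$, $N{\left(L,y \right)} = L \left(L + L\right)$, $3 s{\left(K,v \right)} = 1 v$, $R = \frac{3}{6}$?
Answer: $5355$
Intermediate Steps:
$R = \frac{1}{2}$ ($R = 3 \cdot \frac{1}{6} = \frac{1}{2} \approx 0.5$)
$S{\left(h \right)} = \frac{6 + h}{h}$
$s{\left(K,v \right)} = \frac{v}{3}$ ($s{\left(K,v \right)} = \frac{1 v}{3} = \frac{v}{3}$)
$N{\left(L,y \right)} = 2 L^{2}$ ($N{\left(L,y \right)} = L 2 L = 2 L^{2}$)
$G{\left(J,A \right)} = \frac{1}{2}$ ($G{\left(J,A \right)} = \frac{2}{4} = 2 \cdot \frac{1}{4} = \frac{1}{2}$)
$\left(-53 + G{\left(-4,8 \right)}\right) \left(-102\right) = \left(-53 + \frac{1}{2}\right) \left(-102\right) = \left(- \frac{105}{2}\right) \left(-102\right) = 5355$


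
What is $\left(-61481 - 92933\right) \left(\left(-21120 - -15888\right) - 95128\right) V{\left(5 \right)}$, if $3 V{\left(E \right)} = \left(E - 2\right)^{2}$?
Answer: $46490967120$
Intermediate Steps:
$V{\left(E \right)} = \frac{\left(-2 + E\right)^{2}}{3}$ ($V{\left(E \right)} = \frac{\left(E - 2\right)^{2}}{3} = \frac{\left(-2 + E\right)^{2}}{3}$)
$\left(-61481 - 92933\right) \left(\left(-21120 - -15888\right) - 95128\right) V{\left(5 \right)} = \left(-61481 - 92933\right) \left(\left(-21120 - -15888\right) - 95128\right) \frac{\left(-2 + 5\right)^{2}}{3} = - 154414 \left(\left(-21120 + 15888\right) - 95128\right) \frac{3^{2}}{3} = - 154414 \left(-5232 - 95128\right) \frac{1}{3} \cdot 9 = \left(-154414\right) \left(-100360\right) 3 = 15496989040 \cdot 3 = 46490967120$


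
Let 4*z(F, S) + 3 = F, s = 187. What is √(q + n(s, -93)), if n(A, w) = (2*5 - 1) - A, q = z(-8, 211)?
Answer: I*√723/2 ≈ 13.444*I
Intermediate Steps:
z(F, S) = -¾ + F/4
q = -11/4 (q = -¾ + (¼)*(-8) = -¾ - 2 = -11/4 ≈ -2.7500)
n(A, w) = 9 - A (n(A, w) = (10 - 1) - A = 9 - A)
√(q + n(s, -93)) = √(-11/4 + (9 - 1*187)) = √(-11/4 + (9 - 187)) = √(-11/4 - 178) = √(-723/4) = I*√723/2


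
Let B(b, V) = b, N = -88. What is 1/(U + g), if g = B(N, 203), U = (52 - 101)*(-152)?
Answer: 1/7360 ≈ 0.00013587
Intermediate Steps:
U = 7448 (U = -49*(-152) = 7448)
g = -88
1/(U + g) = 1/(7448 - 88) = 1/7360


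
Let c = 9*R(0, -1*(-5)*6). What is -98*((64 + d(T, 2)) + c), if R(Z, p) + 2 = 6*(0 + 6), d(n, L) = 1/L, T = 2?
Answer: -36309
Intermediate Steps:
R(Z, p) = 34 (R(Z, p) = -2 + 6*(0 + 6) = -2 + 6*6 = -2 + 36 = 34)
c = 306 (c = 9*34 = 306)
-98*((64 + d(T, 2)) + c) = -98*((64 + 1/2) + 306) = -98*(129/2 + 306) = -98*741/2 = -36309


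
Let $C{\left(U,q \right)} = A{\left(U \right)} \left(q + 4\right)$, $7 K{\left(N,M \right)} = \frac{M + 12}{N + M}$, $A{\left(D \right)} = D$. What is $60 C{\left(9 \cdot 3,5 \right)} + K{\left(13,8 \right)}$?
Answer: $\frac{2143280}{147} \approx 14580.0$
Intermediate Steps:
$K{\left(N,M \right)} = \frac{12 + M}{7 \left(M + N\right)}$ ($K{\left(N,M \right)} = \frac{\left(M + 12\right) \frac{1}{N + M}}{7} = \frac{\left(12 + M\right) \frac{1}{M + N}}{7} = \frac{\frac{1}{M + N} \left(12 + M\right)}{7} = \frac{12 + M}{7 \left(M + N\right)}$)
$C{\left(U,q \right)} = U \left(4 + q\right)$ ($C{\left(U,q \right)} = U \left(q + 4\right) = U \left(4 + q\right)$)
$60 C{\left(9 \cdot 3,5 \right)} + K{\left(13,8 \right)} = 60 \cdot 9 \cdot 3 \left(4 + 5\right) + \frac{12 + 8}{7 \left(8 + 13\right)} = 60 \cdot 27 \cdot 9 + \frac{1}{7} \cdot \frac{1}{21} \cdot 20 = 60 \cdot 243 + \frac{1}{7} \cdot \frac{1}{21} \cdot 20 = 14580 + \frac{20}{147} = \frac{2143280}{147}$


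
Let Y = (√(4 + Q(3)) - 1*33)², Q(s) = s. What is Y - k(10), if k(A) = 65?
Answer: 1031 - 66*√7 ≈ 856.38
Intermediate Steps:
Y = (-33 + √7)² (Y = (√(4 + 3) - 1*33)² = (√7 - 33)² = (-33 + √7)² ≈ 921.38)
Y - k(10) = (33 - √7)² - 1*65 = (33 - √7)² - 65 = -65 + (33 - √7)²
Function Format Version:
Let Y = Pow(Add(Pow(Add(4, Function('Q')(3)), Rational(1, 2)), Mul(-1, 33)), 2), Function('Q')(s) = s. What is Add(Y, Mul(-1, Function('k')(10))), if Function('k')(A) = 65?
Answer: Add(1031, Mul(-66, Pow(7, Rational(1, 2)))) ≈ 856.38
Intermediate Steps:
Y = Pow(Add(-33, Pow(7, Rational(1, 2))), 2) (Y = Pow(Add(Pow(Add(4, 3), Rational(1, 2)), Mul(-1, 33)), 2) = Pow(Add(Pow(7, Rational(1, 2)), -33), 2) = Pow(Add(-33, Pow(7, Rational(1, 2))), 2) ≈ 921.38)
Add(Y, Mul(-1, Function('k')(10))) = Add(Pow(Add(33, Mul(-1, Pow(7, Rational(1, 2)))), 2), Mul(-1, 65)) = Add(Pow(Add(33, Mul(-1, Pow(7, Rational(1, 2)))), 2), -65) = Add(-65, Pow(Add(33, Mul(-1, Pow(7, Rational(1, 2)))), 2))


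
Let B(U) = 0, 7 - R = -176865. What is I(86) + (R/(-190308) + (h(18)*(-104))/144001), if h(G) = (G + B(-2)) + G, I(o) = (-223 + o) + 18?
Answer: -63217746013/527010429 ≈ -119.96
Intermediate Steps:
R = 176872 (R = 7 - 1*(-176865) = 7 + 176865 = 176872)
I(o) = -205 + o
h(G) = 2*G (h(G) = (G + 0) + G = G + G = 2*G)
I(86) + (R/(-190308) + (h(18)*(-104))/144001) = (-205 + 86) + (176872/(-190308) + ((2*18)*(-104))/144001) = -119 + (176872*(-1/190308) + (36*(-104))*(1/144001)) = -119 + (-44218/47577 - 3744*1/144001) = -119 + (-44218/47577 - 288/11077) = -119 - 503504962/527010429 = -63217746013/527010429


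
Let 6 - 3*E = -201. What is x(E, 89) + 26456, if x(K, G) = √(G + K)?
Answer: 26456 + √158 ≈ 26469.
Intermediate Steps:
E = 69 (E = 2 - ⅓*(-201) = 2 + 67 = 69)
x(E, 89) + 26456 = √(89 + 69) + 26456 = √158 + 26456 = 26456 + √158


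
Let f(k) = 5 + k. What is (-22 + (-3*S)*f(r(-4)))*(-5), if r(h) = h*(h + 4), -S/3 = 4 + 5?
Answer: -1915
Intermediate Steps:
S = -27 (S = -3*(4 + 5) = -3*9 = -27)
r(h) = h*(4 + h)
(-22 + (-3*S)*f(r(-4)))*(-5) = (-22 + (-3*(-27))*(5 - 4*(4 - 4)))*(-5) = (-22 + 81*(5 - 4*0))*(-5) = (-22 + 81*(5 + 0))*(-5) = (-22 + 81*5)*(-5) = (-22 + 405)*(-5) = 383*(-5) = -1915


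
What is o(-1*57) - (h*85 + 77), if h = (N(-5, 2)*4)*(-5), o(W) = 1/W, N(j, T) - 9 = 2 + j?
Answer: 577010/57 ≈ 10123.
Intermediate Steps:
N(j, T) = 11 + j (N(j, T) = 9 + (2 + j) = 11 + j)
h = -120 (h = ((11 - 5)*4)*(-5) = (6*4)*(-5) = 24*(-5) = -120)
o(-1*57) - (h*85 + 77) = 1/(-1*57) - (-120*85 + 77) = 1/(-57) - (-10200 + 77) = -1/57 - 1*(-10123) = -1/57 + 10123 = 577010/57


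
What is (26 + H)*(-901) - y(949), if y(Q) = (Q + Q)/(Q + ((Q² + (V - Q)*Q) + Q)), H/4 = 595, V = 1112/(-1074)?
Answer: -561462291/259 ≈ -2.1678e+6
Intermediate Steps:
V = -556/537 (V = 1112*(-1/1074) = -556/537 ≈ -1.0354)
H = 2380 (H = 4*595 = 2380)
y(Q) = 2*Q/(Q² + 2*Q + Q*(-556/537 - Q)) (y(Q) = (Q + Q)/(Q + ((Q² + (-556/537 - Q)*Q) + Q)) = (2*Q)/(Q + ((Q² + Q*(-556/537 - Q)) + Q)) = (2*Q)/(Q + (Q + Q² + Q*(-556/537 - Q))) = (2*Q)/(Q² + 2*Q + Q*(-556/537 - Q)) = 2*Q/(Q² + 2*Q + Q*(-556/537 - Q)))
(26 + H)*(-901) - y(949) = (26 + 2380)*(-901) - 1*537/259 = 2406*(-901) - 537/259 = -2167806 - 537/259 = -561462291/259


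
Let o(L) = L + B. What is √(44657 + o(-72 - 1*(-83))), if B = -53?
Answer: √44615 ≈ 211.22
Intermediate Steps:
o(L) = -53 + L (o(L) = L - 53 = -53 + L)
√(44657 + o(-72 - 1*(-83))) = √(44657 + (-53 + (-72 - 1*(-83)))) = √(44657 + (-53 + (-72 + 83))) = √(44657 + (-53 + 11)) = √(44657 - 42) = √44615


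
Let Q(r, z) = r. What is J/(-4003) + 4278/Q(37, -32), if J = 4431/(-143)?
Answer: 2449015209/21179873 ≈ 115.63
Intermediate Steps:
J = -4431/143 (J = 4431*(-1/143) = -4431/143 ≈ -30.986)
J/(-4003) + 4278/Q(37, -32) = -4431/143/(-4003) + 4278/37 = -4431/143*(-1/4003) + 4278*(1/37) = 4431/572429 + 4278/37 = 2449015209/21179873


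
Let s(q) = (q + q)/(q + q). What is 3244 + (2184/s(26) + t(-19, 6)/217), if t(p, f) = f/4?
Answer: 2355755/434 ≈ 5428.0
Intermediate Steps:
s(q) = 1 (s(q) = (2*q)/((2*q)) = (2*q)*(1/(2*q)) = 1)
t(p, f) = f/4 (t(p, f) = f*(¼) = f/4)
3244 + (2184/s(26) + t(-19, 6)/217) = 3244 + (2184/1 + ((¼)*6)/217) = 3244 + (2184*1 + (3/2)*(1/217)) = 3244 + (2184 + 3/434) = 3244 + 947859/434 = 2355755/434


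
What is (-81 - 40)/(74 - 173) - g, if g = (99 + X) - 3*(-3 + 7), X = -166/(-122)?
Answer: -47839/549 ≈ -87.138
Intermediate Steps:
X = 83/61 (X = -166*(-1/122) = 83/61 ≈ 1.3607)
g = 5390/61 (g = (99 + 83/61) - 3*(-3 + 7) = 6122/61 - 3*4 = 6122/61 - 12 = 5390/61 ≈ 88.361)
(-81 - 40)/(74 - 173) - g = (-81 - 40)/(74 - 173) - 1*5390/61 = -121/(-99) - 5390/61 = -121*(-1/99) - 5390/61 = 11/9 - 5390/61 = -47839/549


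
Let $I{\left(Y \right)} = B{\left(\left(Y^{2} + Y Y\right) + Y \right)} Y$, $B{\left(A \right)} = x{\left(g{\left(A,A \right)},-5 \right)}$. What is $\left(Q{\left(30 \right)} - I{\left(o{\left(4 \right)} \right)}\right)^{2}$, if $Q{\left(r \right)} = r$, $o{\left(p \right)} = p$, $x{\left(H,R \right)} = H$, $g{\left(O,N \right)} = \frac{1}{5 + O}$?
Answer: $\frac{1503076}{1681} \approx 894.16$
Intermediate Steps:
$B{\left(A \right)} = \frac{1}{5 + A}$
$I{\left(Y \right)} = \frac{Y}{5 + Y + 2 Y^{2}}$ ($I{\left(Y \right)} = \frac{Y}{5 + \left(\left(Y^{2} + Y Y\right) + Y\right)} = \frac{Y}{5 + \left(\left(Y^{2} + Y^{2}\right) + Y\right)} = \frac{Y}{5 + \left(2 Y^{2} + Y\right)} = \frac{Y}{5 + \left(Y + 2 Y^{2}\right)} = \frac{Y}{5 + Y + 2 Y^{2}}$)
$\left(Q{\left(30 \right)} - I{\left(o{\left(4 \right)} \right)}\right)^{2} = \left(30 - \frac{4}{5 + 4 \left(1 + 2 \cdot 4\right)}\right)^{2} = \left(30 - \frac{4}{5 + 4 \left(1 + 8\right)}\right)^{2} = \left(30 - \frac{4}{5 + 4 \cdot 9}\right)^{2} = \left(30 - \frac{4}{5 + 36}\right)^{2} = \left(30 - \frac{4}{41}\right)^{2} = \left(\frac{1226}{41}\right)^{2} = \frac{1503076}{1681}$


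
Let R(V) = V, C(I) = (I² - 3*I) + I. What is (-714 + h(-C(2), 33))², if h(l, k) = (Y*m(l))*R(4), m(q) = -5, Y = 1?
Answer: 538756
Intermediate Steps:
C(I) = I² - 2*I
h(l, k) = -20 (h(l, k) = (1*(-5))*4 = -5*4 = -20)
(-714 + h(-C(2), 33))² = (-714 - 20)² = (-734)² = 538756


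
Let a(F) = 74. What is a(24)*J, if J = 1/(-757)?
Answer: -74/757 ≈ -0.097754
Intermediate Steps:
J = -1/757 ≈ -0.0013210
a(24)*J = 74*(-1/757) = -74/757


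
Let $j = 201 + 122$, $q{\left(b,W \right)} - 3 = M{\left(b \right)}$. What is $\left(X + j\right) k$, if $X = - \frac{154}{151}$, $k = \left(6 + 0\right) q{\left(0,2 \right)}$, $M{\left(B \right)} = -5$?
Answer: $- \frac{583428}{151} \approx -3863.8$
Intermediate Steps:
$q{\left(b,W \right)} = -2$ ($q{\left(b,W \right)} = 3 - 5 = -2$)
$k = -12$ ($k = \left(6 + 0\right) \left(-2\right) = 6 \left(-2\right) = -12$)
$X = - \frac{154}{151}$ ($X = \left(-154\right) \frac{1}{151} = - \frac{154}{151} \approx -1.0199$)
$j = 323$
$\left(X + j\right) k = \left(- \frac{154}{151} + 323\right) \left(-12\right) = \frac{48619}{151} \left(-12\right) = - \frac{583428}{151}$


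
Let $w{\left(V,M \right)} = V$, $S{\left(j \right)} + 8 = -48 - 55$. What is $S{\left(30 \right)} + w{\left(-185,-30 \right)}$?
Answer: $-296$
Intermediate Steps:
$S{\left(j \right)} = -111$ ($S{\left(j \right)} = -8 - 103 = -111$)
$S{\left(30 \right)} + w{\left(-185,-30 \right)} = -111 - 185 = -296$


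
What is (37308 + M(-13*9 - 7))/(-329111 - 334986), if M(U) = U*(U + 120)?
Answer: -37804/664097 ≈ -0.056925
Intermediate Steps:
M(U) = U*(120 + U)
(37308 + M(-13*9 - 7))/(-329111 - 334986) = (37308 + (-13*9 - 7)*(120 + (-13*9 - 7)))/(-329111 - 334986) = (37308 + (-117 - 7)*(120 + (-117 - 7)))/(-664097) = (37308 - 124*(120 - 124))*(-1/664097) = (37308 - 124*(-4))*(-1/664097) = (37308 + 496)*(-1/664097) = 37804*(-1/664097) = -37804/664097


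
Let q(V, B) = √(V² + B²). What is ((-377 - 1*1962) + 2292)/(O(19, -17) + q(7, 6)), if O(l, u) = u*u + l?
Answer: -14476/94779 + 47*√85/94779 ≈ -0.14816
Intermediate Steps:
O(l, u) = l + u² (O(l, u) = u² + l = l + u²)
q(V, B) = √(B² + V²)
((-377 - 1*1962) + 2292)/(O(19, -17) + q(7, 6)) = ((-377 - 1*1962) + 2292)/((19 + (-17)²) + √(6² + 7²)) = ((-377 - 1962) + 2292)/((19 + 289) + √(36 + 49)) = (-2339 + 2292)/(308 + √85) = -47/(308 + √85)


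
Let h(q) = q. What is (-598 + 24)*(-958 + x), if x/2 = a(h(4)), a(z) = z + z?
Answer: 540708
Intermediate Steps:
a(z) = 2*z
x = 16 (x = 2*(2*4) = 2*8 = 16)
(-598 + 24)*(-958 + x) = (-598 + 24)*(-958 + 16) = -574*(-942) = 540708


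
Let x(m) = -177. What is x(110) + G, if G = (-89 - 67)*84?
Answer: -13281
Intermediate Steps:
G = -13104 (G = -156*84 = -13104)
x(110) + G = -177 - 13104 = -13281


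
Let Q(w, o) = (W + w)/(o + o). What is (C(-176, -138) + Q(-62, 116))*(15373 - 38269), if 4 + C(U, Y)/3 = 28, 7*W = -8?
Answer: -333382932/203 ≈ -1.6423e+6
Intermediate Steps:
W = -8/7 (W = (⅐)*(-8) = -8/7 ≈ -1.1429)
C(U, Y) = 72 (C(U, Y) = -12 + 3*28 = -12 + 84 = 72)
Q(w, o) = (-8/7 + w)/(2*o) (Q(w, o) = (-8/7 + w)/(o + o) = (-8/7 + w)/((2*o)) = (-8/7 + w)*(1/(2*o)) = (-8/7 + w)/(2*o))
(C(-176, -138) + Q(-62, 116))*(15373 - 38269) = (72 + (1/14)*(-8 + 7*(-62))/116)*(15373 - 38269) = (72 + (1/14)*(1/116)*(-8 - 434))*(-22896) = (72 + (1/14)*(1/116)*(-442))*(-22896) = (72 - 221/812)*(-22896) = (58243/812)*(-22896) = -333382932/203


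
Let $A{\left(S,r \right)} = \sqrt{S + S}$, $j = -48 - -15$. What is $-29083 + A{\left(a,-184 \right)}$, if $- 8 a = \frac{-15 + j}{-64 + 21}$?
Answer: $-29083 + \frac{2 i \sqrt{129}}{43} \approx -29083.0 + 0.52827 i$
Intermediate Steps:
$j = -33$ ($j = -48 + 15 = -33$)
$a = - \frac{6}{43}$ ($a = - \frac{\left(-15 - 33\right) \frac{1}{-64 + 21}}{8} = - \frac{\left(-48\right) \frac{1}{-43}}{8} = - \frac{\left(-48\right) \left(- \frac{1}{43}\right)}{8} = \left(- \frac{1}{8}\right) \frac{48}{43} = - \frac{6}{43} \approx -0.13953$)
$A{\left(S,r \right)} = \sqrt{2} \sqrt{S}$ ($A{\left(S,r \right)} = \sqrt{2 S} = \sqrt{2} \sqrt{S}$)
$-29083 + A{\left(a,-184 \right)} = -29083 + \sqrt{2} \sqrt{- \frac{6}{43}} = -29083 + \sqrt{2} \frac{i \sqrt{258}}{43} = -29083 + \frac{2 i \sqrt{129}}{43}$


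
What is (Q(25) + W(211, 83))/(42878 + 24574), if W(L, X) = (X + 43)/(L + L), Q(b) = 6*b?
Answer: 961/431284 ≈ 0.0022282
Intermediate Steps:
W(L, X) = (43 + X)/(2*L) (W(L, X) = (43 + X)/((2*L)) = (43 + X)*(1/(2*L)) = (43 + X)/(2*L))
(Q(25) + W(211, 83))/(42878 + 24574) = (6*25 + (½)*(43 + 83)/211)/(42878 + 24574) = (150 + (½)*(1/211)*126)/67452 = (150 + 63/211)*(1/67452) = (31713/211)*(1/67452) = 961/431284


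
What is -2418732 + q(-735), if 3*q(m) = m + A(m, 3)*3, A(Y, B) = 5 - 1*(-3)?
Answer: -2418969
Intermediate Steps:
A(Y, B) = 8 (A(Y, B) = 5 + 3 = 8)
q(m) = 8 + m/3 (q(m) = (m + 8*3)/3 = (m + 24)/3 = (24 + m)/3 = 8 + m/3)
-2418732 + q(-735) = -2418732 + (8 + (⅓)*(-735)) = -2418732 + (8 - 245) = -2418732 - 237 = -2418969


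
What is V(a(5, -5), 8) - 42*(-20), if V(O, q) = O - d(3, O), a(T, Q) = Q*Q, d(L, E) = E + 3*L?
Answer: 831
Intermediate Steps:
a(T, Q) = Q**2
V(O, q) = -9 (V(O, q) = O - (O + 3*3) = O - (O + 9) = O - (9 + O) = O + (-9 - O) = -9)
V(a(5, -5), 8) - 42*(-20) = -9 - 42*(-20) = -9 + 840 = 831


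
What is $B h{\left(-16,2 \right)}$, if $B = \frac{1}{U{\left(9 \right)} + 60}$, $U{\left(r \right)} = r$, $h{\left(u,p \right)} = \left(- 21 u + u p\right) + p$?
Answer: $\frac{102}{23} \approx 4.4348$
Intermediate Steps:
$h{\left(u,p \right)} = p - 21 u + p u$ ($h{\left(u,p \right)} = \left(- 21 u + p u\right) + p = p - 21 u + p u$)
$B = \frac{1}{69}$ ($B = \frac{1}{9 + 60} = \frac{1}{69} \approx 0.014493$)
$B h{\left(-16,2 \right)} = \frac{2 - -336 + 2 \left(-16\right)}{69} = \frac{2 + 336 - 32}{69} = \frac{1}{69} \cdot 306 = \frac{102}{23}$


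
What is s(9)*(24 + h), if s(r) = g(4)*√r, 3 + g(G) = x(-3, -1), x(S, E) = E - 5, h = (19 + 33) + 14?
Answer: -2430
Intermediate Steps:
h = 66 (h = 52 + 14 = 66)
x(S, E) = -5 + E
g(G) = -9 (g(G) = -3 + (-5 - 1) = -3 - 6 = -9)
s(r) = -9*√r
s(9)*(24 + h) = (-9*√9)*(24 + 66) = -9*3*90 = -27*90 = -2430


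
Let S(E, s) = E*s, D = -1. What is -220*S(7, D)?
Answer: 1540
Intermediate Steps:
-220*S(7, D) = -1540*(-1) = -220*(-7) = 1540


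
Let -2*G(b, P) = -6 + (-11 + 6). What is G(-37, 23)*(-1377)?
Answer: -15147/2 ≈ -7573.5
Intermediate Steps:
G(b, P) = 11/2 (G(b, P) = -(-6 + (-11 + 6))/2 = -(-6 - 5)/2 = -½*(-11) = 11/2)
G(-37, 23)*(-1377) = (11/2)*(-1377) = -15147/2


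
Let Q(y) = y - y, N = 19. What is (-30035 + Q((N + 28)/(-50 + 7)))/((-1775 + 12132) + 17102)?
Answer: -30035/27459 ≈ -1.0938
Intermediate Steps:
Q(y) = 0
(-30035 + Q((N + 28)/(-50 + 7)))/((-1775 + 12132) + 17102) = (-30035 + 0)/((-1775 + 12132) + 17102) = -30035/(10357 + 17102) = -30035/27459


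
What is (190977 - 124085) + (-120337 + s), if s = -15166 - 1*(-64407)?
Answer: -4204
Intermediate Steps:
s = 49241 (s = -15166 + 64407 = 49241)
(190977 - 124085) + (-120337 + s) = (190977 - 124085) + (-120337 + 49241) = 66892 - 71096 = -4204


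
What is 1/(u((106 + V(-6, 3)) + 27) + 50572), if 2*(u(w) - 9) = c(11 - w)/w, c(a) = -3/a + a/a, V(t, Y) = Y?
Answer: 2125/107484633 ≈ 1.9770e-5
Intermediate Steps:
c(a) = 1 - 3/a (c(a) = -3/a + 1 = 1 - 3/a)
u(w) = 9 + (8 - w)/(2*w*(11 - w)) (u(w) = 9 + (((-3 + (11 - w))/(11 - w))/w)/2 = 9 + (((8 - w)/(11 - w))/w)/2 = 9 + ((8 - w)/(w*(11 - w)))/2 = 9 + (8 - w)/(2*w*(11 - w)))
1/(u((106 + V(-6, 3)) + 27) + 50572) = 1/((-8 + ((106 + 3) + 27) + 18*((106 + 3) + 27)*(-11 + ((106 + 3) + 27)))/(2*((106 + 3) + 27)*(-11 + ((106 + 3) + 27))) + 50572) = 1/((-8 + (109 + 27) + 18*(109 + 27)*(-11 + (109 + 27)))/(2*(109 + 27)*(-11 + (109 + 27))) + 50572) = 1/((½)*(-8 + 136 + 18*136*(-11 + 136))/(136*(-11 + 136)) + 50572) = 1/((½)*(1/136)*(-8 + 136 + 18*136*125)/125 + 50572) = 1/((½)*(1/136)*(1/125)*(-8 + 136 + 306000) + 50572) = 1/((½)*(1/136)*(1/125)*306128 + 50572) = 1/(19133/2125 + 50572) = 1/(107484633/2125) = 2125/107484633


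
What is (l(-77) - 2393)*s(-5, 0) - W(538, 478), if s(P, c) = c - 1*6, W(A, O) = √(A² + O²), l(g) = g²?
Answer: -21216 - 2*√129482 ≈ -21936.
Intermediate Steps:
s(P, c) = -6 + c (s(P, c) = c - 6 = -6 + c)
(l(-77) - 2393)*s(-5, 0) - W(538, 478) = ((-77)² - 2393)*(-6 + 0) - √(538² + 478²) = (5929 - 2393)*(-6) - √(289444 + 228484) = 3536*(-6) - √517928 = -21216 - 2*√129482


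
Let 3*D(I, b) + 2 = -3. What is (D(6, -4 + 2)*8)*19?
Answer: -760/3 ≈ -253.33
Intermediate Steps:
D(I, b) = -5/3 (D(I, b) = -⅔ + (⅓)*(-3) = -⅔ - 1 = -5/3)
(D(6, -4 + 2)*8)*19 = -5/3*8*19 = -40/3*19 = -760/3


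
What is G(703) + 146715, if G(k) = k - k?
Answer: 146715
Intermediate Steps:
G(k) = 0
G(703) + 146715 = 0 + 146715 = 146715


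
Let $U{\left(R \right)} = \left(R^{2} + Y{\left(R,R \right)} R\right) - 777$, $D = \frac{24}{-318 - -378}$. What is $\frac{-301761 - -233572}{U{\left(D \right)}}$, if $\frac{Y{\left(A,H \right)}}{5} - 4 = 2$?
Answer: $\frac{1704725}{19121} \approx 89.155$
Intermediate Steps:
$D = \frac{2}{5}$ ($D = \frac{24}{-318 + 378} = \frac{24}{60} = 24 \cdot \frac{1}{60} = \frac{2}{5} \approx 0.4$)
$Y{\left(A,H \right)} = 30$ ($Y{\left(A,H \right)} = 20 + 5 \cdot 2 = 20 + 10 = 30$)
$U{\left(R \right)} = -777 + R^{2} + 30 R$ ($U{\left(R \right)} = \left(R^{2} + 30 R\right) - 777 = -777 + R^{2} + 30 R$)
$\frac{-301761 - -233572}{U{\left(D \right)}} = \frac{-301761 - -233572}{-777 + \left(\frac{2}{5}\right)^{2} + 30 \cdot \frac{2}{5}} = \frac{-301761 + 233572}{-777 + \frac{4}{25} + 12} = - \frac{68189}{- \frac{19121}{25}} = \left(-68189\right) \left(- \frac{25}{19121}\right) = \frac{1704725}{19121}$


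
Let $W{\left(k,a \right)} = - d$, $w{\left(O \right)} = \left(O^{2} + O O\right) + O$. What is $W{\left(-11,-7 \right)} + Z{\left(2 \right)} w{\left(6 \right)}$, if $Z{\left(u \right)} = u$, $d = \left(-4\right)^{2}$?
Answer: $140$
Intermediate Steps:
$d = 16$
$w{\left(O \right)} = O + 2 O^{2}$ ($w{\left(O \right)} = \left(O^{2} + O^{2}\right) + O = 2 O^{2} + O = O + 2 O^{2}$)
$W{\left(k,a \right)} = -16$ ($W{\left(k,a \right)} = \left(-1\right) 16 = -16$)
$W{\left(-11,-7 \right)} + Z{\left(2 \right)} w{\left(6 \right)} = -16 + 2 \cdot 6 \left(1 + 2 \cdot 6\right) = -16 + 2 \cdot 6 \left(1 + 12\right) = -16 + 2 \cdot 6 \cdot 13 = -16 + 2 \cdot 78 = -16 + 156 = 140$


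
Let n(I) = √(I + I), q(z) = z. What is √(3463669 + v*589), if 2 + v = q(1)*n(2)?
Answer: √3463669 ≈ 1861.1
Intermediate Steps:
n(I) = √2*√I (n(I) = √(2*I) = √2*√I)
v = 0 (v = -2 + 1*(√2*√2) = -2 + 1*2 = -2 + 2 = 0)
√(3463669 + v*589) = √(3463669 + 0*589) = √(3463669 + 0) = √3463669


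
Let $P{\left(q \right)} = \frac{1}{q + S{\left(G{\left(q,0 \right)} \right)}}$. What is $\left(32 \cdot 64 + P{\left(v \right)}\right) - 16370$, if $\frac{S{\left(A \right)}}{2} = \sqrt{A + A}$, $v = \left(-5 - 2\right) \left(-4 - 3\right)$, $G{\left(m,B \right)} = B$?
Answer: $- \frac{701777}{49} \approx -14322.0$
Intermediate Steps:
$v = 49$ ($v = \left(-7\right) \left(-7\right) = 49$)
$S{\left(A \right)} = 2 \sqrt{2} \sqrt{A}$ ($S{\left(A \right)} = 2 \sqrt{A + A} = 2 \sqrt{2 A} = 2 \sqrt{2} \sqrt{A}$)
$P{\left(q \right)} = \frac{1}{q}$ ($P{\left(q \right)} = \frac{1}{q + 2 \sqrt{2} \sqrt{0}} = \frac{1}{q + 2 \sqrt{2} \cdot 0} = \frac{1}{q + 0} = \frac{1}{q}$)
$\left(32 \cdot 64 + P{\left(v \right)}\right) - 16370 = \left(32 \cdot 64 + \frac{1}{49}\right) - 16370 = \left(2048 + \frac{1}{49}\right) - 16370 = \frac{100353}{49} - 16370 = - \frac{701777}{49}$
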